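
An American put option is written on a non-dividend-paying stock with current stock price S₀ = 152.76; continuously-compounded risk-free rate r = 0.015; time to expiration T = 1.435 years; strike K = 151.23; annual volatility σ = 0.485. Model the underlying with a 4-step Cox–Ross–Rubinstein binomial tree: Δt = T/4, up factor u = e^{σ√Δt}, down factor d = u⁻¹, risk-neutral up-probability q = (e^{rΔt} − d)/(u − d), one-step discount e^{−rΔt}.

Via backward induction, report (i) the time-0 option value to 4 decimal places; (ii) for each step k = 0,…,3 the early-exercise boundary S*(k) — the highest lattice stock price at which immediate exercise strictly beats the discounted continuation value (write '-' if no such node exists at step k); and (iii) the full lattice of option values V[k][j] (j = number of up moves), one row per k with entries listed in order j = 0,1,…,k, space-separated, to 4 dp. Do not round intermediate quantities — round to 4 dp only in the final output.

price = 30.7059
boundary = - - 85.4456 114.2482
tree:
30.7059
45.8367 11.5949
65.7844 20.7075 0.0000
87.3258 36.9818 0.0000 0.0000
103.4365 65.7844 0.0000 0.0000 0.0000

Δt=0.35875, u=1.33709, d=0.74789, q=0.43704, disc=e^(-rΔt)=0.99463
k=4 terminal: V=max(K-S,0) → 103.4365 65.7844 0.0000 0.0000 0.0000
k=3: j=0 S=63.9042 intr=87.3258 cont=86.5142 V=87.3258[EX]; j=1 S=114.2482 intr=36.9818 cont=36.8352 V=36.9818[EX]; j=2 S=204.2536 intr=0.0000 cont=0.0000 V=0.0000[hold]; j=3 S=365.1657 intr=0.0000 cont=0.0000 V=0.0000[hold]  S*(3)=114.2482
k=2: j=0 S=85.4456 intr=65.7844 cont=64.9728 V=65.7844[EX]; j=1 S=152.7600 intr=0.0000 cont=20.7075 V=20.7075[hold]; j=2 S=273.1051 intr=0.0000 cont=0.0000 V=0.0000[hold]  S*(2)=85.4456
k=1: j=0 S=114.2482 intr=36.9818 cont=45.8367 V=45.8367[hold]; j=1 S=204.2536 intr=0.0000 cont=11.5949 V=11.5949[hold]  S*(1)=-
k=0: j=0 S=152.7600 intr=0.0000 cont=30.7059 V=30.7059[hold]  S*(0)=-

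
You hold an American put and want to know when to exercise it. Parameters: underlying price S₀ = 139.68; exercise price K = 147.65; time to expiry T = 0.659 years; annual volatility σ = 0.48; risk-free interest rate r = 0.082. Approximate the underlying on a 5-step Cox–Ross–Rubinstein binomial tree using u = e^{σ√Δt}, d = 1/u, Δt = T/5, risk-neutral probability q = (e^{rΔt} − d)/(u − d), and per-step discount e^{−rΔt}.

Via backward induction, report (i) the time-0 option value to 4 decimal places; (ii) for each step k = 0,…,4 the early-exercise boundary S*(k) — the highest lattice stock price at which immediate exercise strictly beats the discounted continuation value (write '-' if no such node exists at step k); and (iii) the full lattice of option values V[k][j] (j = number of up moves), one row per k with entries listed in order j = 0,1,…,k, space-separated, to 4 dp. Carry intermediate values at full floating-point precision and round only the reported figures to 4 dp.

price = 23.3697
boundary = - - 98.5765 82.8120 98.5765
tree:
23.3697
34.5827 12.1055
49.0735 20.1236 3.9481
64.8380 32.2870 7.7883 0.0000
78.0815 49.0735 15.3639 0.0000 0.0000
89.2070 64.8380 30.3079 0.0000 0.0000 0.0000

Δt=0.13180, u=1.19037, d=0.84008, q=0.48757, disc=e^(-rΔt)=0.98925
k=5 terminal: V=max(K-S,0) → 89.2070 64.8380 30.3079 0.0000 0.0000 0.0000
k=4: j=0 S=69.5685 intr=78.0815 cont=76.4943 V=78.0815[EX]; j=1 S=98.5765 intr=49.0735 cont=47.4863 V=49.0735[EX]; j=2 S=139.6800 intr=7.9700 cont=15.3639 V=15.3639[hold]; j=3 S=197.9224 intr=0.0000 cont=0.0000 V=0.0000[hold]; j=4 S=280.4502 intr=0.0000 cont=0.0000 V=0.0000[hold]  S*(4)=98.5765
k=3: j=0 S=82.8120 intr=64.8380 cont=63.2509 V=64.8380[EX]; j=1 S=117.3421 intr=30.3079 cont=32.2870 V=32.2870[hold]; j=2 S=166.2703 intr=0.0000 cont=7.7883 V=7.7883[hold]; j=3 S=235.6000 intr=0.0000 cont=0.0000 V=0.0000[hold]  S*(3)=82.8120
k=2: j=0 S=98.5765 intr=49.0735 cont=48.4409 V=49.0735[EX]; j=1 S=139.6800 intr=7.9700 cont=20.1236 V=20.1236[hold]; j=2 S=197.9224 intr=0.0000 cont=3.9481 V=3.9481[hold]  S*(2)=98.5765
k=1: j=0 S=117.3421 intr=30.3079 cont=34.5827 V=34.5827[hold]; j=1 S=166.2703 intr=0.0000 cont=12.1055 V=12.1055[hold]  S*(1)=-
k=0: j=0 S=139.6800 intr=7.9700 cont=23.3697 V=23.3697[hold]  S*(0)=-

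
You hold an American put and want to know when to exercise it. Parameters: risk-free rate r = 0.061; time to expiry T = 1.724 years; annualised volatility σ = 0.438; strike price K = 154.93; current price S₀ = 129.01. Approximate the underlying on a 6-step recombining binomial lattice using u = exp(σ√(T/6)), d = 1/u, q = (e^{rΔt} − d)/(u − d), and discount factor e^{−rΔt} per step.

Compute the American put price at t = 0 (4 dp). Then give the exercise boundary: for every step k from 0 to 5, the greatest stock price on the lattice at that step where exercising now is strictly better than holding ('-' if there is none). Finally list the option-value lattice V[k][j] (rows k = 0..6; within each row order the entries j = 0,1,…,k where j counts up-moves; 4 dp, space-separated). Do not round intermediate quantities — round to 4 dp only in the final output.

price = 39.9863
boundary = - - 80.6665 63.7864 80.6665 102.0137
tree:
39.9863
55.4597 24.6247
74.2635 37.0454 12.0178
91.1436 53.7170 20.2713 3.4802
104.4914 74.2635 33.3420 6.7964 0.0000
115.0461 91.1436 52.9163 13.2726 0.0000 0.0000
123.3921 104.4914 74.2635 25.9200 0.0000 0.0000 0.0000

Δt=0.28733  u=1.26463  d=0.79074  q=0.47888  discount=0.98263
step 6 (expiry): payoffs max(K−S,0) = 123.3921 104.4914 74.2635 25.9200 0.0000 0.0000 0.0000
step 5: (k=5,j=0): S=39.8839, (K−S)⁺=115.0461, hold=112.3542 ⇒ V=115.0461 exercise | (k=5,j=1): S=63.7864, (K−S)⁺=91.1436, hold=88.4517 ⇒ V=91.1436 exercise | (k=5,j=2): S=102.0137, (K−S)⁺=52.9163, hold=50.2245 ⇒ V=52.9163 exercise | (k=5,j=3): S=163.1505, (K−S)⁺=0.0000, hold=13.2726 ⇒ V=13.2726 continue | (k=5,j=4): S=260.9267, (K−S)⁺=0.0000, hold=0.0000 ⇒ V=0.0000 continue | (k=5,j=5): S=417.3003, (K−S)⁺=0.0000, hold=0.0000 ⇒ V=0.0000 continue  boundary S*=102.0137
step 4: (k=4,j=0): S=50.4386, (K−S)⁺=104.4914, hold=101.7995 ⇒ V=104.4914 exercise | (k=4,j=1): S=80.6665, (K−S)⁺=74.2635, hold=71.5716 ⇒ V=74.2635 exercise | (k=4,j=2): S=129.0100, (K−S)⁺=25.9200, hold=33.3420 ⇒ V=33.3420 continue | (k=4,j=3): S=206.3258, (K−S)⁺=0.0000, hold=6.7964 ⇒ V=6.7964 continue | (k=4,j=4): S=329.9770, (K−S)⁺=0.0000, hold=0.0000 ⇒ V=0.0000 continue  boundary S*=80.6665
step 3: (k=3,j=0): S=63.7864, (K−S)⁺=91.1436, hold=88.4517 ⇒ V=91.1436 exercise | (k=3,j=1): S=102.0137, (K−S)⁺=52.9163, hold=53.7170 ⇒ V=53.7170 continue | (k=3,j=2): S=163.1505, (K−S)⁺=0.0000, hold=20.2713 ⇒ V=20.2713 continue | (k=3,j=3): S=260.9267, (K−S)⁺=0.0000, hold=3.4802 ⇒ V=3.4802 continue  boundary S*=63.7864
step 2: (k=2,j=0): S=80.6665, (K−S)⁺=74.2635, hold=71.9484 ⇒ V=74.2635 exercise | (k=2,j=1): S=129.0100, (K−S)⁺=25.9200, hold=37.0454 ⇒ V=37.0454 continue | (k=2,j=2): S=206.3258, (K−S)⁺=0.0000, hold=12.0178 ⇒ V=12.0178 continue  boundary S*=80.6665
step 1: (k=1,j=0): S=102.0137, (K−S)⁺=52.9163, hold=55.4597 ⇒ V=55.4597 continue | (k=1,j=1): S=163.1505, (K−S)⁺=0.0000, hold=24.6247 ⇒ V=24.6247 continue  boundary S*=-
step 0: (k=0,j=0): S=129.0100, (K−S)⁺=25.9200, hold=39.9863 ⇒ V=39.9863 continue  boundary S*=-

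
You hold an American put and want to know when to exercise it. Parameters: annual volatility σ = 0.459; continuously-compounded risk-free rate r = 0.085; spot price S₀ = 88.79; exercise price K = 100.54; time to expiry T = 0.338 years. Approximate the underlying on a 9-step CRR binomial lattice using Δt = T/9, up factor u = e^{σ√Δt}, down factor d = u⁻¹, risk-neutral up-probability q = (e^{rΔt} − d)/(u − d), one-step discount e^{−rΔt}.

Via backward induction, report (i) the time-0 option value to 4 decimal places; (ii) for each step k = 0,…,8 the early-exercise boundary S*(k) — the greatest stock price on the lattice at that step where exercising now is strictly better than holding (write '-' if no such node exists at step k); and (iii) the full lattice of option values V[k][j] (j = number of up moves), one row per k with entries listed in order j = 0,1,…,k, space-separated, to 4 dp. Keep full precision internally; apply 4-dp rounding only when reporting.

Δt=0.03756  u=1.09303  d=0.91489  q=0.49573  discount=0.99681
step 9 (expiry): payoffs max(K−S,0) = 60.6663 52.9026 43.6272 32.5458 19.3069 3.4901 0.0000 0.0000 0.0000 0.0000
step 8: (k=8,j=0): S=43.5830, (K−S)⁺=56.9570, hold=56.6365 ⇒ V=56.9570 exercise | (k=8,j=1): S=52.0690, (K−S)⁺=48.4710, hold=48.1506 ⇒ V=48.4710 exercise | (k=8,j=2): S=62.2072, (K−S)⁺=38.3328, hold=38.0124 ⇒ V=38.3328 exercise | (k=8,j=3): S=74.3194, (K−S)⁺=26.2206, hold=25.9001 ⇒ V=26.2206 exercise | (k=8,j=4): S=88.7900, (K−S)⁺=11.7500, hold=11.4296 ⇒ V=11.7500 exercise | (k=8,j=5): S=106.0781, (K−S)⁺=0.0000, hold=1.7544 ⇒ V=1.7544 continue | (k=8,j=6): S=126.7323, (K−S)⁺=0.0000, hold=0.0000 ⇒ V=0.0000 continue | (k=8,j=7): S=151.4081, (K−S)⁺=0.0000, hold=0.0000 ⇒ V=0.0000 continue | (k=8,j=8): S=180.8884, (K−S)⁺=0.0000, hold=0.0000 ⇒ V=0.0000 continue  boundary S*=88.7900
step 7: (k=7,j=0): S=47.6374, (K−S)⁺=52.9026, hold=52.5821 ⇒ V=52.9026 exercise | (k=7,j=1): S=56.9128, (K−S)⁺=43.6272, hold=43.3068 ⇒ V=43.6272 exercise | (k=7,j=2): S=67.9942, (K−S)⁺=32.5458, hold=32.2254 ⇒ V=32.5458 exercise | (k=7,j=3): S=81.2331, (K−S)⁺=19.3069, hold=18.9864 ⇒ V=19.3069 exercise | (k=7,j=4): S=97.0499, (K−S)⁺=3.4901, hold=6.7733 ⇒ V=6.7733 continue | (k=7,j=5): S=115.9462, (K−S)⁺=0.0000, hold=0.8819 ⇒ V=0.8819 continue | (k=7,j=6): S=138.5218, (K−S)⁺=0.0000, hold=0.0000 ⇒ V=0.0000 continue | (k=7,j=7): S=165.4931, (K−S)⁺=0.0000, hold=0.0000 ⇒ V=0.0000 continue  boundary S*=81.2331
step 6: (k=6,j=0): S=52.0690, (K−S)⁺=48.4710, hold=48.1506 ⇒ V=48.4710 exercise | (k=6,j=1): S=62.2072, (K−S)⁺=38.3328, hold=38.0124 ⇒ V=38.3328 exercise | (k=6,j=2): S=74.3194, (K−S)⁺=26.2206, hold=25.9001 ⇒ V=26.2206 exercise | (k=6,j=3): S=88.7900, (K−S)⁺=11.7500, hold=13.0519 ⇒ V=13.0519 continue | (k=6,j=4): S=106.0781, (K−S)⁺=0.0000, hold=3.8405 ⇒ V=3.8405 continue | (k=6,j=5): S=126.7323, (K−S)⁺=0.0000, hold=0.4433 ⇒ V=0.4433 continue | (k=6,j=6): S=151.4081, (K−S)⁺=0.0000, hold=0.0000 ⇒ V=0.0000 continue  boundary S*=74.3194
step 5: (k=5,j=0): S=56.9128, (K−S)⁺=43.6272, hold=43.3068 ⇒ V=43.6272 exercise | (k=5,j=1): S=67.9942, (K−S)⁺=32.5458, hold=32.2254 ⇒ V=32.5458 exercise | (k=5,j=2): S=81.2331, (K−S)⁺=19.3069, hold=19.6298 ⇒ V=19.6298 continue | (k=5,j=3): S=97.0499, (K−S)⁺=3.4901, hold=8.4585 ⇒ V=8.4585 continue | (k=5,j=4): S=115.9462, (K−S)⁺=0.0000, hold=2.1495 ⇒ V=2.1495 continue | (k=5,j=5): S=138.5218, (K−S)⁺=0.0000, hold=0.2228 ⇒ V=0.2228 continue  boundary S*=67.9942
step 4: (k=4,j=0): S=62.2072, (K−S)⁺=38.3328, hold=38.0124 ⇒ V=38.3328 exercise | (k=4,j=1): S=74.3194, (K−S)⁺=26.2206, hold=26.0597 ⇒ V=26.2206 exercise | (k=4,j=2): S=88.7900, (K−S)⁺=11.7500, hold=14.0470 ⇒ V=14.0470 continue | (k=4,j=3): S=106.0781, (K−S)⁺=0.0000, hold=5.3140 ⇒ V=5.3140 continue | (k=4,j=4): S=126.7323, (K−S)⁺=0.0000, hold=1.1906 ⇒ V=1.1906 continue  boundary S*=74.3194
step 3: (k=3,j=0): S=67.9942, (K−S)⁺=32.5458, hold=32.2254 ⇒ V=32.5458 exercise | (k=3,j=1): S=81.2331, (K−S)⁺=19.3069, hold=20.1215 ⇒ V=20.1215 continue | (k=3,j=2): S=97.0499, (K−S)⁺=3.4901, hold=9.6868 ⇒ V=9.6868 continue | (k=3,j=3): S=115.9462, (K−S)⁺=0.0000, hold=3.2595 ⇒ V=3.2595 continue  boundary S*=67.9942
step 2: (k=2,j=0): S=74.3194, (K−S)⁺=26.2206, hold=26.3027 ⇒ V=26.3027 continue | (k=2,j=1): S=88.7900, (K−S)⁺=11.7500, hold=14.9011 ⇒ V=14.9011 continue | (k=2,j=2): S=106.0781, (K−S)⁺=0.0000, hold=6.4799 ⇒ V=6.4799 continue  boundary S*=-
step 1: (k=1,j=0): S=81.2331, (K−S)⁺=19.3069, hold=20.5848 ⇒ V=20.5848 continue | (k=1,j=1): S=97.0499, (K−S)⁺=3.4901, hold=10.6923 ⇒ V=10.6923 continue  boundary S*=-
step 0: (k=0,j=0): S=88.7900, (K−S)⁺=11.7500, hold=15.6309 ⇒ V=15.6309 continue  boundary S*=-

price = 15.6309
boundary = - - - 67.9942 74.3194 67.9942 74.3194 81.2331 88.7900
tree:
15.6309
20.5848 10.6923
26.3027 14.9011 6.4799
32.5458 20.1215 9.6868 3.2595
38.3328 26.2206 14.0470 5.3140 1.1906
43.6272 32.5458 19.6298 8.4585 2.1495 0.2228
48.4710 38.3328 26.2206 13.0519 3.8405 0.4433 0.0000
52.9026 43.6272 32.5458 19.3069 6.7733 0.8819 0.0000 0.0000
56.9570 48.4710 38.3328 26.2206 11.7500 1.7544 0.0000 0.0000 0.0000
60.6663 52.9026 43.6272 32.5458 19.3069 3.4901 0.0000 0.0000 0.0000 0.0000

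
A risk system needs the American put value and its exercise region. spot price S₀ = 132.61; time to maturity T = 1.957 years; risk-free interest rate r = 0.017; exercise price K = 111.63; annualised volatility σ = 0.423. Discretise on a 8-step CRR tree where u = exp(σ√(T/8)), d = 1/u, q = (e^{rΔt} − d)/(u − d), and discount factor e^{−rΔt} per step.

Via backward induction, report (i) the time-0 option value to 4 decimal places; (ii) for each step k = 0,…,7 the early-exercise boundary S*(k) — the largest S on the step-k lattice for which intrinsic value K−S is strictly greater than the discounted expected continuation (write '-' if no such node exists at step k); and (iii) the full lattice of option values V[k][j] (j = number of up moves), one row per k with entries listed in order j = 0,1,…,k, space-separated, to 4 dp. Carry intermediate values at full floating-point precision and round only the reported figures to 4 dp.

params: Δt=0.24463 u=1.23271 d=0.81122 q=0.45777 e^(-rΔt)=0.99585
t_8 payoffs: 86.7591 73.8368 54.2006 24.3619 0.0000 0.0000 0.0000 0.0000 0.0000
t_7: node(7,0) S=30.6586 payoff=80.9714 vs cont=80.5081 → 80.9714 [stop]  node(7,1) S=46.5880 payoff=65.0420 vs cont=64.5788 → 65.0420 [stop]  node(7,2) S=70.7937 payoff=40.8363 vs cont=40.3730 → 40.8363 [stop]  node(7,3) S=107.5761 payoff=4.0539 vs cont=13.1549 → 13.1549 [wait]  node(7,4) S=163.4695 payoff=0.0000 vs cont=0.0000 → 0.0000 [wait]  node(7,5) S=248.4035 payoff=0.0000 vs cont=0.0000 → 0.0000 [wait]  node(7,6) S=377.4668 payoff=0.0000 vs cont=0.0000 → 0.0000 [wait]  node(7,7) S=573.5876 payoff=0.0000 vs cont=0.0000 → 0.0000 [wait]  ⇒ S*(7)=70.7937
t_6: node(6,0) S=37.7932 payoff=73.8368 vs cont=73.3736 → 73.8368 [stop]  node(6,1) S=57.4294 payoff=54.2006 vs cont=53.7373 → 54.2006 [stop]  node(6,2) S=87.2681 payoff=24.3619 vs cont=28.0476 → 28.0476 [wait]  node(6,3) S=132.6100 payoff=0.0000 vs cont=7.1033 → 7.1033 [wait]  node(6,4) S=201.5103 payoff=0.0000 vs cont=0.0000 → 0.0000 [wait]  node(6,5) S=306.2092 payoff=0.0000 vs cont=0.0000 → 0.0000 [wait]  node(6,6) S=465.3066 payoff=0.0000 vs cont=0.0000 → 0.0000 [wait]  ⇒ S*(6)=57.4294
t_5: node(5,0) S=46.5880 payoff=65.0420 vs cont=64.5788 → 65.0420 [stop]  node(5,1) S=70.7937 payoff=40.8363 vs cont=42.0532 → 42.0532 [wait]  node(5,2) S=107.5761 payoff=4.0539 vs cont=18.3832 → 18.3832 [wait]  node(5,3) S=163.4695 payoff=0.0000 vs cont=3.8356 → 3.8356 [wait]  node(5,4) S=248.4035 payoff=0.0000 vs cont=0.0000 → 0.0000 [wait]  node(5,5) S=377.4668 payoff=0.0000 vs cont=0.0000 → 0.0000 [wait]  ⇒ S*(5)=46.5880
t_4: node(4,0) S=57.4294 payoff=54.2006 vs cont=54.2921 → 54.2921 [wait]  node(4,1) S=87.2681 payoff=24.3619 vs cont=31.0882 → 31.0882 [wait]  node(4,2) S=132.6100 payoff=0.0000 vs cont=11.6751 → 11.6751 [wait]  node(4,3) S=201.5103 payoff=0.0000 vs cont=2.0711 → 2.0711 [wait]  node(4,4) S=306.2092 payoff=0.0000 vs cont=0.0000 → 0.0000 [wait]  ⇒ S*(4)=-
t_3: node(3,0) S=70.7937 payoff=40.8363 vs cont=43.4887 → 43.4887 [wait]  node(3,1) S=107.5761 payoff=4.0539 vs cont=22.1092 → 22.1092 [wait]  node(3,2) S=163.4695 payoff=0.0000 vs cont=7.2484 → 7.2484 [wait]  node(3,3) S=248.4035 payoff=0.0000 vs cont=1.1184 → 1.1184 [wait]  ⇒ S*(3)=-
t_2: node(2,0) S=87.2681 payoff=24.3619 vs cont=33.5619 → 33.5619 [wait]  node(2,1) S=132.6100 payoff=0.0000 vs cont=15.2428 → 15.2428 [wait]  node(2,2) S=201.5103 payoff=0.0000 vs cont=4.4238 → 4.4238 [wait]  ⇒ S*(2)=-
t_1: node(1,0) S=107.5761 payoff=4.0539 vs cont=25.0714 → 25.0714 [wait]  node(1,1) S=163.4695 payoff=0.0000 vs cont=10.2475 → 10.2475 [wait]  ⇒ S*(1)=-
t_0: node(0,0) S=132.6100 payoff=0.0000 vs cont=18.2095 → 18.2095 [wait]  ⇒ S*(0)=-

price = 18.2095
boundary = - - - - - 46.5880 57.4294 70.7937
tree:
18.2095
25.0714 10.2475
33.5619 15.2428 4.4238
43.4887 22.1092 7.2484 1.1184
54.2921 31.0882 11.6751 2.0711 0.0000
65.0420 42.0532 18.3832 3.8356 0.0000 0.0000
73.8368 54.2006 28.0476 7.1033 0.0000 0.0000 0.0000
80.9714 65.0420 40.8363 13.1549 0.0000 0.0000 0.0000 0.0000
86.7591 73.8368 54.2006 24.3619 0.0000 0.0000 0.0000 0.0000 0.0000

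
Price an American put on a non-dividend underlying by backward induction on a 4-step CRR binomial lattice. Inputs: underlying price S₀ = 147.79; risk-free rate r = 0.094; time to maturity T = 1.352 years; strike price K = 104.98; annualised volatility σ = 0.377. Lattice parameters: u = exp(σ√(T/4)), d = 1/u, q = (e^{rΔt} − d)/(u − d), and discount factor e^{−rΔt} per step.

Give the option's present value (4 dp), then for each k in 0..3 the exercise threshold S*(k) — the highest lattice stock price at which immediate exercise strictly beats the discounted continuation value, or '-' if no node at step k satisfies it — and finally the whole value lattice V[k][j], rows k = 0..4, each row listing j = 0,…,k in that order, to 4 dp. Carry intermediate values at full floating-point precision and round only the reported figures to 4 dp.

params: Δt=0.33800 u=1.24505 d=0.80318 q=0.51848 e^(-rΔt)=0.96873
t_4 payoffs: 43.4777 9.6415 0.0000 0.0000 0.0000
t_3: node(3,0) S=76.5737 payoff=28.4063 vs cont=25.1233 → 28.4063 [stop]  node(3,1) S=118.7016 payoff=0.0000 vs cont=4.4974 → 4.4974 [wait]  node(3,2) S=184.0066 payoff=0.0000 vs cont=0.0000 → 0.0000 [wait]  node(3,3) S=285.2399 payoff=0.0000 vs cont=0.0000 → 0.0000 [wait]  ⇒ S*(3)=76.5737
t_2: node(2,0) S=95.3385 payoff=9.6415 vs cont=15.5093 → 15.5093 [wait]  node(2,1) S=147.7900 payoff=0.0000 vs cont=2.0979 → 2.0979 [wait]  node(2,2) S=229.0983 payoff=0.0000 vs cont=0.0000 → 0.0000 [wait]  ⇒ S*(2)=-
t_1: node(1,0) S=118.7016 payoff=0.0000 vs cont=8.2882 → 8.2882 [wait]  node(1,1) S=184.0066 payoff=0.0000 vs cont=0.9786 → 0.9786 [wait]  ⇒ S*(1)=-
t_0: node(0,0) S=147.7900 payoff=0.0000 vs cont=4.3576 → 4.3576 [wait]  ⇒ S*(0)=-

price = 4.3576
boundary = - - - 76.5737
tree:
4.3576
8.2882 0.9786
15.5093 2.0979 0.0000
28.4063 4.4974 0.0000 0.0000
43.4777 9.6415 0.0000 0.0000 0.0000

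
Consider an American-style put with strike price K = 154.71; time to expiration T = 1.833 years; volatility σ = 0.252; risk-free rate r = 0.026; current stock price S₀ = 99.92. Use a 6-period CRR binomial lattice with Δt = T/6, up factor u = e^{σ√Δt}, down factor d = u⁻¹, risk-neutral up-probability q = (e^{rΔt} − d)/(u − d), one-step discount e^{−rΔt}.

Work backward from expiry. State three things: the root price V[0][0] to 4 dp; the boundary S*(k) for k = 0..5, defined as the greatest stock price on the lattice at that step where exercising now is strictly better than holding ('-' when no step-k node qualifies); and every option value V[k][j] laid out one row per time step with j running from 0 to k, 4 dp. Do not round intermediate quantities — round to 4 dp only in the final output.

price = 54.7900
boundary = 99.9200 86.9284 99.9200 86.9284 99.9200 114.8533
tree:
54.7900
67.7816 41.1299
79.0841 54.7900 27.7893
88.9170 67.7816 40.0573 15.6606
97.4715 79.0841 54.7900 25.5997 5.7235
104.9136 88.9170 67.7816 39.8567 11.3963 0.0000
111.3882 97.4715 79.0841 54.7900 22.6916 0.0000 0.0000

params: Δt=0.30550 u=1.14945 d=0.86998 q=0.49377 e^(-rΔt)=0.99209
t_6 payoffs: 111.3882 97.4715 79.0841 54.7900 22.6916 0.0000 0.0000
t_5: node(5,0) S=49.7964 payoff=104.9136 vs cont=103.6896 → 104.9136 [stop]  node(5,1) S=65.7930 payoff=88.9170 vs cont=87.6930 → 88.9170 [stop]  node(5,2) S=86.9284 payoff=67.7816 vs cont=66.5576 → 67.7816 [stop]  node(5,3) S=114.8533 payoff=39.8567 vs cont=38.6327 → 39.8567 [stop]  node(5,4) S=151.7488 payoff=2.9612 vs cont=11.3963 → 11.3963 [wait]  node(5,5) S=200.4967 payoff=0.0000 vs cont=0.0000 → 0.0000 [wait]  ⇒ S*(5)=114.8533
t_4: node(4,0) S=57.2385 payoff=97.4715 vs cont=96.2475 → 97.4715 [stop]  node(4,1) S=75.6259 payoff=79.0841 vs cont=77.8601 → 79.0841 [stop]  node(4,2) S=99.9200 payoff=54.7900 vs cont=53.5660 → 54.7900 [stop]  node(4,3) S=132.0184 payoff=22.6916 vs cont=25.5997 → 25.5997 [wait]  node(4,4) S=174.4280 payoff=0.0000 vs cont=5.7235 → 5.7235 [wait]  ⇒ S*(4)=99.9200
t_3: node(3,0) S=65.7930 payoff=88.9170 vs cont=87.6930 → 88.9170 [stop]  node(3,1) S=86.9284 payoff=67.7816 vs cont=66.5576 → 67.7816 [stop]  node(3,2) S=114.8533 payoff=39.8567 vs cont=40.0573 → 40.0573 [wait]  node(3,3) S=151.7488 payoff=2.9612 vs cont=15.6606 → 15.6606 [wait]  ⇒ S*(3)=86.9284
t_2: node(2,0) S=75.6259 payoff=79.0841 vs cont=77.8601 → 79.0841 [stop]  node(2,1) S=99.9200 payoff=54.7900 vs cont=53.6643 → 54.7900 [stop]  node(2,2) S=132.0184 payoff=22.6916 vs cont=27.7893 → 27.7893 [wait]  ⇒ S*(2)=99.9200
t_1: node(1,0) S=86.9284 payoff=67.7816 vs cont=66.5576 → 67.7816 [stop]  node(1,1) S=114.8533 payoff=39.8567 vs cont=41.1299 → 41.1299 [wait]  ⇒ S*(1)=86.9284
t_0: node(0,0) S=99.9200 payoff=54.7900 vs cont=54.1897 → 54.7900 [stop]  ⇒ S*(0)=99.9200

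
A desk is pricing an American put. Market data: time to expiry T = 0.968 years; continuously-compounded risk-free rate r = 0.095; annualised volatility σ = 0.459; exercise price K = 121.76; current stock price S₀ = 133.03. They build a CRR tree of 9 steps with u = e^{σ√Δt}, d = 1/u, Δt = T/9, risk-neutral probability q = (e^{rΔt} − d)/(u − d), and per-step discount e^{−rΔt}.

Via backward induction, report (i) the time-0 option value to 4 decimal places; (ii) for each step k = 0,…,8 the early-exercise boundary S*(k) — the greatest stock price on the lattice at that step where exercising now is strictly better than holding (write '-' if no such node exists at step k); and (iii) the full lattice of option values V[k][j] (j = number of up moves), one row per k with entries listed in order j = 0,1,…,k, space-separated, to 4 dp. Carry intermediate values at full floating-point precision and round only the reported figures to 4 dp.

params: Δt=0.10756 u=1.16245 d=0.86025 q=0.49642 e^(-rΔt)=0.98983
t_9 payoffs: 87.4380 75.3809 59.0880 37.0716 7.3209 0.0000 0.0000 0.0000 0.0000 0.0000
t_8: node(8,0) S=39.8977 payoff=81.8623 vs cont=80.6245 → 81.8623 [stop]  node(8,1) S=53.9136 payoff=67.8464 vs cont=66.6087 → 67.8464 [stop]  node(8,2) S=72.8532 payoff=48.9068 vs cont=47.6690 → 48.9068 [stop]  node(8,3) S=98.4462 payoff=23.3138 vs cont=22.0760 → 23.3138 [stop]  node(8,4) S=133.0300 payoff=0.0000 vs cont=3.6492 → 3.6492 [wait]  node(8,5) S=179.7629 payoff=0.0000 vs cont=0.0000 → 0.0000 [wait]  node(8,6) S=242.9129 payoff=0.0000 vs cont=0.0000 → 0.0000 [wait]  node(8,7) S=328.2473 payoff=0.0000 vs cont=0.0000 → 0.0000 [wait]  node(8,8) S=443.5593 payoff=0.0000 vs cont=0.0000 → 0.0000 [wait]  ⇒ S*(8)=98.4462
t_7: node(7,0) S=46.3791 payoff=75.3809 vs cont=74.1431 → 75.3809 [stop]  node(7,1) S=62.6720 payoff=59.0880 vs cont=57.8503 → 59.0880 [stop]  node(7,2) S=84.6884 payoff=37.0716 vs cont=35.8338 → 37.0716 [stop]  node(7,3) S=114.4391 payoff=7.3209 vs cont=13.4141 → 13.4141 [wait]  node(7,4) S=154.6411 payoff=0.0000 vs cont=1.8190 → 1.8190 [wait]  node(7,5) S=208.9659 payoff=0.0000 vs cont=0.0000 → 0.0000 [wait]  node(7,6) S=282.3748 payoff=0.0000 vs cont=0.0000 → 0.0000 [wait]  node(7,7) S=381.5719 payoff=0.0000 vs cont=0.0000 → 0.0000 [wait]  ⇒ S*(7)=84.6884
t_6: node(6,0) S=53.9136 payoff=67.8464 vs cont=66.6087 → 67.8464 [stop]  node(6,1) S=72.8532 payoff=48.9068 vs cont=47.6690 → 48.9068 [stop]  node(6,2) S=98.4462 payoff=23.3138 vs cont=25.0700 → 25.0700 [wait]  node(6,3) S=133.0300 payoff=0.0000 vs cont=7.5802 → 7.5802 [wait]  node(6,4) S=179.7629 payoff=0.0000 vs cont=0.9067 → 0.9067 [wait]  node(6,5) S=242.9129 payoff=0.0000 vs cont=0.0000 → 0.0000 [wait]  node(6,6) S=328.2473 payoff=0.0000 vs cont=0.0000 → 0.0000 [wait]  ⇒ S*(6)=72.8532
t_5: node(5,0) S=62.6720 payoff=59.0880 vs cont=57.8503 → 59.0880 [stop]  node(5,1) S=84.6884 payoff=37.0716 vs cont=36.6968 → 37.0716 [stop]  node(5,2) S=114.4391 payoff=7.3209 vs cont=16.2211 → 16.2211 [wait]  node(5,3) S=154.6411 payoff=0.0000 vs cont=4.2239 → 4.2239 [wait]  node(5,4) S=208.9659 payoff=0.0000 vs cont=0.4519 → 0.4519 [wait]  node(5,5) S=282.3748 payoff=0.0000 vs cont=0.0000 → 0.0000 [wait]  ⇒ S*(5)=84.6884
t_4: node(4,0) S=72.8532 payoff=48.9068 vs cont=47.6690 → 48.9068 [stop]  node(4,1) S=98.4462 payoff=23.3138 vs cont=26.4493 → 26.4493 [wait]  node(4,2) S=133.0300 payoff=0.0000 vs cont=10.1611 → 10.1611 [wait]  node(4,3) S=179.7629 payoff=0.0000 vs cont=2.3275 → 2.3275 [wait]  node(4,4) S=242.9129 payoff=0.0000 vs cont=0.2253 → 0.2253 [wait]  ⇒ S*(4)=72.8532
t_3: node(3,0) S=84.6884 payoff=37.0716 vs cont=37.3746 → 37.3746 [wait]  node(3,1) S=114.4391 payoff=7.3209 vs cont=18.1768 → 18.1768 [wait]  node(3,2) S=154.6411 payoff=0.0000 vs cont=6.2085 → 6.2085 [wait]  node(3,3) S=208.9659 payoff=0.0000 vs cont=1.2709 → 1.2709 [wait]  ⇒ S*(3)=-
t_2: node(2,0) S=98.4462 payoff=23.3138 vs cont=27.5613 → 27.5613 [wait]  node(2,1) S=133.0300 payoff=0.0000 vs cont=12.1111 → 12.1111 [wait]  node(2,2) S=179.7629 payoff=0.0000 vs cont=3.7192 → 3.7192 [wait]  ⇒ S*(2)=-
t_1: node(1,0) S=114.4391 payoff=7.3209 vs cont=19.6893 → 19.6893 [wait]  node(1,1) S=154.6411 payoff=0.0000 vs cont=7.8644 → 7.8644 [wait]  ⇒ S*(1)=-
t_0: node(0,0) S=133.0300 payoff=0.0000 vs cont=13.6787 → 13.6787 [wait]  ⇒ S*(0)=-

price = 13.6787
boundary = - - - - 72.8532 84.6884 72.8532 84.6884 98.4462
tree:
13.6787
19.6893 7.8644
27.5613 12.1111 3.7192
37.3746 18.1768 6.2085 1.2709
48.9068 26.4493 10.1611 2.3275 0.2253
59.0880 37.0716 16.2211 4.2239 0.4519 0.0000
67.8464 48.9068 25.0700 7.5802 0.9067 0.0000 0.0000
75.3809 59.0880 37.0716 13.4141 1.8190 0.0000 0.0000 0.0000
81.8623 67.8464 48.9068 23.3138 3.6492 0.0000 0.0000 0.0000 0.0000
87.4380 75.3809 59.0880 37.0716 7.3209 0.0000 0.0000 0.0000 0.0000 0.0000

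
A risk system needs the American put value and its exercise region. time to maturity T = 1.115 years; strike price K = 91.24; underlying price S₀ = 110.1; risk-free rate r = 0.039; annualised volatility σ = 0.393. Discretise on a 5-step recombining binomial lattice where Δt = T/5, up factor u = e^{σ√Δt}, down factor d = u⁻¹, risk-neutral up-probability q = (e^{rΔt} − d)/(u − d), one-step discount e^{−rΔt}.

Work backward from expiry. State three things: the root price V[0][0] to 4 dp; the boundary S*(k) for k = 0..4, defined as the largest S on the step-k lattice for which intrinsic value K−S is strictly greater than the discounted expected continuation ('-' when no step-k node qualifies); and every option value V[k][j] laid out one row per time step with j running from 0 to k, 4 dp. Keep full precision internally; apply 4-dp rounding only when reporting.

price = 6.9391
boundary = - - - 63.0944 75.9608
tree:
6.9391
11.4455 2.1278
18.3350 4.1051 0.0000
28.1456 7.9198 0.0000 0.0000
38.8327 15.2792 0.0000 0.0000 0.0000
47.7096 28.1456 0.0000 0.0000 0.0000 0.0000

Δt=0.22300  u=1.20392  d=0.83062  q=0.47714  discount=0.99134
step 5 (expiry): payoffs max(K−S,0) = 47.7096 28.1456 0.0000 0.0000 0.0000 0.0000
step 4: (k=4,j=0): S=52.4073, (K−S)⁺=38.8327, hold=38.0427 ⇒ V=38.8327 exercise | (k=4,j=1): S=75.9608, (K−S)⁺=15.2792, hold=14.5889 ⇒ V=15.2792 exercise | (k=4,j=2): S=110.1000, (K−S)⁺=0.0000, hold=0.0000 ⇒ V=0.0000 continue | (k=4,j=3): S=159.5825, (K−S)⁺=0.0000, hold=0.0000 ⇒ V=0.0000 continue | (k=4,j=4): S=231.3040, (K−S)⁺=0.0000, hold=0.0000 ⇒ V=0.0000 continue  boundary S*=75.9608
step 3: (k=3,j=0): S=63.0944, (K−S)⁺=28.1456, hold=27.3556 ⇒ V=28.1456 exercise | (k=3,j=1): S=91.4510, (K−S)⁺=0.0000, hold=7.9198 ⇒ V=7.9198 continue | (k=3,j=2): S=132.5520, (K−S)⁺=0.0000, hold=0.0000 ⇒ V=0.0000 continue | (k=3,j=3): S=192.1251, (K−S)⁺=0.0000, hold=0.0000 ⇒ V=0.0000 continue  boundary S*=63.0944
step 2: (k=2,j=0): S=75.9608, (K−S)⁺=15.2792, hold=18.3350 ⇒ V=18.3350 continue | (k=2,j=1): S=110.1000, (K−S)⁺=0.0000, hold=4.1051 ⇒ V=4.1051 continue | (k=2,j=2): S=159.5825, (K−S)⁺=0.0000, hold=0.0000 ⇒ V=0.0000 continue  boundary S*=-
step 1: (k=1,j=0): S=91.4510, (K−S)⁺=0.0000, hold=11.4455 ⇒ V=11.4455 continue | (k=1,j=1): S=132.5520, (K−S)⁺=0.0000, hold=2.1278 ⇒ V=2.1278 continue  boundary S*=-
step 0: (k=0,j=0): S=110.1000, (K−S)⁺=0.0000, hold=6.9391 ⇒ V=6.9391 continue  boundary S*=-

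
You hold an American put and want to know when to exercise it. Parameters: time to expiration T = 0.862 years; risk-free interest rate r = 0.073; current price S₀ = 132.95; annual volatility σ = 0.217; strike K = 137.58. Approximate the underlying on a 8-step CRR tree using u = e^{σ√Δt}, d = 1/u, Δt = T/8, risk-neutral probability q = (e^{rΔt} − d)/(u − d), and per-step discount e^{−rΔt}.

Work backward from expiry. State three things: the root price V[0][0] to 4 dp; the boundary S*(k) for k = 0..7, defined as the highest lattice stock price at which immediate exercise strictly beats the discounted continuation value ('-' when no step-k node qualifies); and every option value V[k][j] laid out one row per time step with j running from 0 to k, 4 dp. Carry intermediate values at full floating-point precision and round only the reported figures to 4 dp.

Δt=0.10775  u=1.07383  d=0.93125  q=0.53758  discount=0.99217
step 8 (expiry): payoffs max(K−S,0) = 62.3819 50.8684 37.5921 22.2830 4.6300 0.0000 0.0000 0.0000 0.0000
step 7: (k=7,j=0): S=80.7499, (K−S)⁺=56.8301, hold=55.7522 ⇒ V=56.8301 exercise | (k=7,j=1): S=93.1135, (K−S)⁺=44.4665, hold=43.3886 ⇒ V=44.4665 exercise | (k=7,j=2): S=107.3700, (K−S)⁺=30.2100, hold=29.1321 ⇒ V=30.2100 exercise | (k=7,j=3): S=123.8093, (K−S)⁺=13.7707, hold=12.6928 ⇒ V=13.7707 exercise | (k=7,j=4): S=142.7656, (K−S)⁺=0.0000, hold=2.1242 ⇒ V=2.1242 continue | (k=7,j=5): S=164.6243, (K−S)⁺=0.0000, hold=0.0000 ⇒ V=0.0000 continue | (k=7,j=6): S=189.8297, (K−S)⁺=0.0000, hold=0.0000 ⇒ V=0.0000 continue | (k=7,j=7): S=218.8944, (K−S)⁺=0.0000, hold=0.0000 ⇒ V=0.0000 continue  boundary S*=123.8093
step 6: (k=6,j=0): S=86.7116, (K−S)⁺=50.8684, hold=49.7905 ⇒ V=50.8684 exercise | (k=6,j=1): S=99.9879, (K−S)⁺=37.5921, hold=36.5141 ⇒ V=37.5921 exercise | (k=6,j=2): S=115.2970, (K−S)⁺=22.2830, hold=21.2051 ⇒ V=22.2830 exercise | (k=6,j=3): S=132.9500, (K−S)⁺=4.6300, hold=7.4509 ⇒ V=7.4509 continue | (k=6,j=4): S=153.3058, (K−S)⁺=0.0000, hold=0.9746 ⇒ V=0.9746 continue | (k=6,j=5): S=176.7783, (K−S)⁺=0.0000, hold=0.0000 ⇒ V=0.0000 continue | (k=6,j=6): S=203.8447, (K−S)⁺=0.0000, hold=0.0000 ⇒ V=0.0000 continue  boundary S*=115.2970
step 5: (k=5,j=0): S=93.1135, (K−S)⁺=44.4665, hold=43.3886 ⇒ V=44.4665 exercise | (k=5,j=1): S=107.3700, (K−S)⁺=30.2100, hold=29.1321 ⇒ V=30.2100 exercise | (k=5,j=2): S=123.8093, (K−S)⁺=13.7707, hold=14.1974 ⇒ V=14.1974 continue | (k=5,j=3): S=142.7656, (K−S)⁺=0.0000, hold=3.9382 ⇒ V=3.9382 continue | (k=5,j=4): S=164.6243, (K−S)⁺=0.0000, hold=0.4471 ⇒ V=0.4471 continue | (k=5,j=5): S=189.8297, (K−S)⁺=0.0000, hold=0.0000 ⇒ V=0.0000 continue  boundary S*=107.3700
step 4: (k=4,j=0): S=99.9879, (K−S)⁺=37.5921, hold=36.5141 ⇒ V=37.5921 exercise | (k=4,j=1): S=115.2970, (K−S)⁺=22.2830, hold=21.4327 ⇒ V=22.2830 exercise | (k=4,j=2): S=132.9500, (K−S)⁺=4.6300, hold=8.6142 ⇒ V=8.6142 continue | (k=4,j=3): S=153.3058, (K−S)⁺=0.0000, hold=2.0453 ⇒ V=2.0453 continue | (k=4,j=4): S=176.7783, (K−S)⁺=0.0000, hold=0.2051 ⇒ V=0.2051 continue  boundary S*=115.2970
step 3: (k=3,j=0): S=107.3700, (K−S)⁺=30.2100, hold=29.1321 ⇒ V=30.2100 exercise | (k=3,j=1): S=123.8093, (K−S)⁺=13.7707, hold=14.8179 ⇒ V=14.8179 continue | (k=3,j=2): S=142.7656, (K−S)⁺=0.0000, hold=5.0431 ⇒ V=5.0431 continue | (k=3,j=3): S=164.6243, (K−S)⁺=0.0000, hold=1.0478 ⇒ V=1.0478 continue  boundary S*=107.3700
step 2: (k=2,j=0): S=115.2970, (K−S)⁺=22.2830, hold=21.7636 ⇒ V=22.2830 exercise | (k=2,j=1): S=132.9500, (K−S)⁺=4.6300, hold=9.4882 ⇒ V=9.4882 continue | (k=2,j=2): S=153.3058, (K−S)⁺=0.0000, hold=2.8726 ⇒ V=2.8726 continue  boundary S*=115.2970
step 1: (k=1,j=0): S=123.8093, (K−S)⁺=13.7707, hold=15.2840 ⇒ V=15.2840 continue | (k=1,j=1): S=142.7656, (K−S)⁺=0.0000, hold=5.8853 ⇒ V=5.8853 continue  boundary S*=-
step 0: (k=0,j=0): S=132.9500, (K−S)⁺=4.6300, hold=10.1512 ⇒ V=10.1512 continue  boundary S*=-

price = 10.1512
boundary = - - 115.2970 107.3700 115.2970 107.3700 115.2970 123.8093
tree:
10.1512
15.2840 5.8853
22.2830 9.4882 2.8726
30.2100 14.8179 5.0431 1.0478
37.5921 22.2830 8.6142 2.0453 0.2051
44.4665 30.2100 14.1974 3.9382 0.4471 0.0000
50.8684 37.5921 22.2830 7.4509 0.9746 0.0000 0.0000
56.8301 44.4665 30.2100 13.7707 2.1242 0.0000 0.0000 0.0000
62.3819 50.8684 37.5921 22.2830 4.6300 0.0000 0.0000 0.0000 0.0000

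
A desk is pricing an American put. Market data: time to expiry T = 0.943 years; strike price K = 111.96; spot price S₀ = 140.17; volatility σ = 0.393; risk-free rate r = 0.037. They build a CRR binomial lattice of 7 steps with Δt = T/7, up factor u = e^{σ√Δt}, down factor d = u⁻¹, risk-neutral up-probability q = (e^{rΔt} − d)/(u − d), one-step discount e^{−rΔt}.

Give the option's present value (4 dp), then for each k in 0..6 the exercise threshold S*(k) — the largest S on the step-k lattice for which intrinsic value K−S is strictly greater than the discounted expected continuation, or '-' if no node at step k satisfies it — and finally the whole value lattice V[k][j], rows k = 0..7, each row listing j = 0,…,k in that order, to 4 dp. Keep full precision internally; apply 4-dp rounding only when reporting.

price = 7.1711
boundary = - - - - - 68.1447 78.7185
tree:
7.1711
11.0520 3.0624
16.5707 5.2183 0.7704
24.0091 8.7252 1.4925 0.0000
33.3209 14.2215 2.8915 0.0000 0.0000
43.8153 22.3552 5.6020 0.0000 0.0000 0.0000
52.9688 33.2415 10.8533 0.0000 0.0000 0.0000 0.0000
60.8927 43.8153 21.0271 0.0000 0.0000 0.0000 0.0000 0.0000

Δt=0.13471, u=1.15517, d=0.86568, q=0.48126, disc=e^(-rΔt)=0.99503
k=7 terminal: V=max(K-S,0) → 60.8927 43.8153 21.0271 0.0000 0.0000 0.0000 0.0000 0.0000
k=6: j=0 S=58.9912 intr=52.9688 cont=52.4121 V=52.9688[EX]; j=1 S=78.7185 intr=33.2415 cont=32.6849 V=33.2415[EX]; j=2 S=105.0427 intr=6.9173 cont=10.8533 V=10.8533[hold]; j=3 S=140.1700 intr=0.0000 cont=0.0000 V=0.0000[hold]; j=4 S=187.0442 intr=0.0000 cont=0.0000 V=0.0000[hold]; j=5 S=249.5936 intr=0.0000 cont=0.0000 V=0.0000[hold]; j=6 S=333.0602 intr=0.0000 cont=0.0000 V=0.0000[hold]  S*(6)=78.7185
k=5: j=0 S=68.1447 intr=43.8153 cont=43.2586 V=43.8153[EX]; j=1 S=90.9329 intr=21.0271 cont=22.3552 V=22.3552[hold]; j=2 S=121.3418 intr=0.0000 cont=5.6020 V=5.6020[hold]; j=3 S=161.9197 intr=0.0000 cont=0.0000 V=0.0000[hold]; j=4 S=216.0672 intr=0.0000 cont=0.0000 V=0.0000[hold]; j=5 S=288.3222 intr=0.0000 cont=0.0000 V=0.0000[hold]  S*(5)=68.1447
k=4: j=0 S=78.7185 intr=33.2415 cont=33.3209 V=33.3209[hold]; j=1 S=105.0427 intr=6.9173 cont=14.2215 V=14.2215[hold]; j=2 S=140.1700 intr=0.0000 cont=2.8915 V=2.8915[hold]; j=3 S=187.0442 intr=0.0000 cont=0.0000 V=0.0000[hold]; j=4 S=249.5936 intr=0.0000 cont=0.0000 V=0.0000[hold]  S*(4)=-
k=3: j=0 S=90.9329 intr=21.0271 cont=24.0091 V=24.0091[hold]; j=1 S=121.3418 intr=0.0000 cont=8.7252 V=8.7252[hold]; j=2 S=161.9197 intr=0.0000 cont=1.4925 V=1.4925[hold]; j=3 S=216.0672 intr=0.0000 cont=0.0000 V=0.0000[hold]  S*(3)=-
k=2: j=0 S=105.0427 intr=6.9173 cont=16.5707 V=16.5707[hold]; j=1 S=140.1700 intr=0.0000 cont=5.2183 V=5.2183[hold]; j=2 S=187.0442 intr=0.0000 cont=0.7704 V=0.7704[hold]  S*(2)=-
k=1: j=0 S=121.3418 intr=0.0000 cont=11.0520 V=11.0520[hold]; j=1 S=161.9197 intr=0.0000 cont=3.0624 V=3.0624[hold]  S*(1)=-
k=0: j=0 S=140.1700 intr=0.0000 cont=7.1711 V=7.1711[hold]  S*(0)=-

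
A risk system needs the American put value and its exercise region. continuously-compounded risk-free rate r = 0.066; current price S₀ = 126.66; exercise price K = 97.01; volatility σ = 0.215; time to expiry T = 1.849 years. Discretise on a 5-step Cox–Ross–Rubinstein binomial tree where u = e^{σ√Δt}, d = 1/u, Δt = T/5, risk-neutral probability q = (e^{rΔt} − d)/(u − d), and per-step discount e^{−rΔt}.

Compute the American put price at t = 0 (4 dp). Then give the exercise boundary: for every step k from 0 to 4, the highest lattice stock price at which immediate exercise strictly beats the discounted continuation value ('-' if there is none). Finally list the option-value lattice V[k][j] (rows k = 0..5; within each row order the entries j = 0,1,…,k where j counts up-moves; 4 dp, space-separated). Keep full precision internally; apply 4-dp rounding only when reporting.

Δt=0.36980  u=1.13968  d=0.87744  q=0.56158  discount=0.97589
step 5 (expiry): payoffs max(K−S,0) = 31.1332 11.4452 0.0000 0.0000 0.0000 0.0000
step 4: (k=4,j=0): S=75.0782, (K−S)⁺=21.9318, hold=19.5928 ⇒ V=21.9318 exercise | (k=4,j=1): S=97.5162, (K−S)⁺=0.0000, hold=4.8968 ⇒ V=4.8968 continue | (k=4,j=2): S=126.6600, (K−S)⁺=0.0000, hold=0.0000 ⇒ V=0.0000 continue | (k=4,j=3): S=164.5138, (K−S)⁺=0.0000, hold=0.0000 ⇒ V=0.0000 continue | (k=4,j=4): S=213.6806, (K−S)⁺=0.0000, hold=0.0000 ⇒ V=0.0000 continue  boundary S*=75.0782
step 3: (k=3,j=0): S=85.5648, (K−S)⁺=11.4452, hold=12.0672 ⇒ V=12.0672 continue | (k=3,j=1): S=111.1368, (K−S)⁺=0.0000, hold=2.0951 ⇒ V=2.0951 continue | (k=3,j=2): S=144.3514, (K−S)⁺=0.0000, hold=0.0000 ⇒ V=0.0000 continue | (k=3,j=3): S=187.4924, (K−S)⁺=0.0000, hold=0.0000 ⇒ V=0.0000 continue  boundary S*=-
step 2: (k=2,j=0): S=97.5162, (K−S)⁺=0.0000, hold=6.3112 ⇒ V=6.3112 continue | (k=2,j=1): S=126.6600, (K−S)⁺=0.0000, hold=0.8964 ⇒ V=0.8964 continue | (k=2,j=2): S=164.5138, (K−S)⁺=0.0000, hold=0.0000 ⇒ V=0.0000 continue  boundary S*=-
step 1: (k=1,j=0): S=111.1368, (K−S)⁺=0.0000, hold=3.1915 ⇒ V=3.1915 continue | (k=1,j=1): S=144.3514, (K−S)⁺=0.0000, hold=0.3835 ⇒ V=0.3835 continue  boundary S*=-
step 0: (k=0,j=0): S=126.6600, (K−S)⁺=0.0000, hold=1.5757 ⇒ V=1.5757 continue  boundary S*=-

price = 1.5757
boundary = - - - - 75.0782
tree:
1.5757
3.1915 0.3835
6.3112 0.8964 0.0000
12.0672 2.0951 0.0000 0.0000
21.9318 4.8968 0.0000 0.0000 0.0000
31.1332 11.4452 0.0000 0.0000 0.0000 0.0000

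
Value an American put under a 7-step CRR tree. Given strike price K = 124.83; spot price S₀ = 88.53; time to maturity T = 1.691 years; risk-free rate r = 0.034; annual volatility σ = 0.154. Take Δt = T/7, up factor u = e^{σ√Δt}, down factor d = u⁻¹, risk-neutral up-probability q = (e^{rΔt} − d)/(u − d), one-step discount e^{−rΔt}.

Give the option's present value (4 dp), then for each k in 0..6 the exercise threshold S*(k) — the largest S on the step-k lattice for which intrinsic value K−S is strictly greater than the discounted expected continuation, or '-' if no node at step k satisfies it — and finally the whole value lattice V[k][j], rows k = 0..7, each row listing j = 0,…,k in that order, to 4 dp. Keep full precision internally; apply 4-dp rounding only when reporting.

price = 36.3000
boundary = 88.5300 95.4910 102.9994 95.4910 102.9994 111.0982 102.9994
tree:
36.3000
42.7536 29.3390
48.7367 36.3000 21.8306
54.2837 42.7536 29.3390 14.2392
59.4264 48.7367 36.3000 21.8306 7.8740
64.1941 54.2837 42.7536 29.3390 13.7318 2.9143
68.6143 59.4264 48.7367 36.3000 21.8306 6.3261 0.0000
72.7123 64.1941 54.2837 42.7536 29.3390 13.7318 0.0000 0.0000

params: Δt=0.24157 u=1.07863 d=0.92710 q=0.53551 e^(-rΔt)=0.99182
t_7 payoffs: 72.7123 64.1941 54.2837 42.7536 29.3390 13.7318 0.0000 0.0000
t_6: node(6,0) S=56.2157 payoff=68.6143 vs cont=67.5932 → 68.6143 [stop]  node(6,1) S=65.4036 payoff=59.4264 vs cont=58.4053 → 59.4264 [stop]  node(6,2) S=76.0933 payoff=48.7367 vs cont=47.7157 → 48.7367 [stop]  node(6,3) S=88.5300 payoff=36.3000 vs cont=35.2789 → 36.3000 [stop]  node(6,4) S=102.9994 payoff=21.8306 vs cont=20.8095 → 21.8306 [stop]  node(6,5) S=119.8337 payoff=4.9963 vs cont=6.3261 → 6.3261 [wait]  node(6,6) S=139.4194 payoff=0.0000 vs cont=0.0000 → 0.0000 [wait]  ⇒ S*(6)=102.9994
t_5: node(5,0) S=60.6359 payoff=64.1941 vs cont=63.1730 → 64.1941 [stop]  node(5,1) S=70.5463 payoff=54.2837 vs cont=53.2626 → 54.2837 [stop]  node(5,2) S=82.0764 payoff=42.7536 vs cont=41.7325 → 42.7536 [stop]  node(5,3) S=95.4910 payoff=29.3390 vs cont=28.3179 → 29.3390 [stop]  node(5,4) S=111.0982 payoff=13.7318 vs cont=13.4171 → 13.7318 [stop]  node(5,5) S=129.2561 payoff=0.0000 vs cont=2.9143 → 2.9143 [wait]  ⇒ S*(5)=111.0982
t_4: node(4,0) S=65.4036 payoff=59.4264 vs cont=58.4053 → 59.4264 [stop]  node(4,1) S=76.0933 payoff=48.7367 vs cont=47.7157 → 48.7367 [stop]  node(4,2) S=88.5300 payoff=36.3000 vs cont=35.2789 → 36.3000 [stop]  node(4,3) S=102.9994 payoff=21.8306 vs cont=20.8095 → 21.8306 [stop]  node(4,4) S=119.8337 payoff=4.9963 vs cont=7.8740 → 7.8740 [wait]  ⇒ S*(4)=102.9994
t_3: node(3,0) S=70.5463 payoff=54.2837 vs cont=53.2626 → 54.2837 [stop]  node(3,1) S=82.0764 payoff=42.7536 vs cont=41.7325 → 42.7536 [stop]  node(3,2) S=95.4910 payoff=29.3390 vs cont=28.3179 → 29.3390 [stop]  node(3,3) S=111.0982 payoff=13.7318 vs cont=14.2392 → 14.2392 [wait]  ⇒ S*(3)=95.4910
t_2: node(2,0) S=76.0933 payoff=48.7367 vs cont=47.7157 → 48.7367 [stop]  node(2,1) S=88.5300 payoff=36.3000 vs cont=35.2789 → 36.3000 [stop]  node(2,2) S=102.9994 payoff=21.8306 vs cont=21.0790 → 21.8306 [stop]  ⇒ S*(2)=102.9994
t_1: node(1,0) S=82.0764 payoff=42.7536 vs cont=41.7325 → 42.7536 [stop]  node(1,1) S=95.4910 payoff=29.3390 vs cont=28.3179 → 29.3390 [stop]  ⇒ S*(1)=95.4910
t_0: node(0,0) S=88.5300 payoff=36.3000 vs cont=35.2789 → 36.3000 [stop]  ⇒ S*(0)=88.5300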